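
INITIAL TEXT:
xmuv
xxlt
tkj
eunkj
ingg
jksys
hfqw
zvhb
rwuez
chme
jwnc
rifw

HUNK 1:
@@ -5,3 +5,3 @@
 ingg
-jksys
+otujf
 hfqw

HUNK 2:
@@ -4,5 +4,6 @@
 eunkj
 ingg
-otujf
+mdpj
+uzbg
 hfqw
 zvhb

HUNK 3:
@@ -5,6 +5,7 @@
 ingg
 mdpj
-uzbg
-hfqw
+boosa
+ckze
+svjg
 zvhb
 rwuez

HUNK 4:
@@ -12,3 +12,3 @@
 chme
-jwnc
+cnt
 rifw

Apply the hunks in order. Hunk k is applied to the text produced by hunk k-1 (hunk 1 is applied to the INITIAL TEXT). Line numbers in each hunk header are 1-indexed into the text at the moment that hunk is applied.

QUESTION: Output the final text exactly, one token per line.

Hunk 1: at line 5 remove [jksys] add [otujf] -> 12 lines: xmuv xxlt tkj eunkj ingg otujf hfqw zvhb rwuez chme jwnc rifw
Hunk 2: at line 4 remove [otujf] add [mdpj,uzbg] -> 13 lines: xmuv xxlt tkj eunkj ingg mdpj uzbg hfqw zvhb rwuez chme jwnc rifw
Hunk 3: at line 5 remove [uzbg,hfqw] add [boosa,ckze,svjg] -> 14 lines: xmuv xxlt tkj eunkj ingg mdpj boosa ckze svjg zvhb rwuez chme jwnc rifw
Hunk 4: at line 12 remove [jwnc] add [cnt] -> 14 lines: xmuv xxlt tkj eunkj ingg mdpj boosa ckze svjg zvhb rwuez chme cnt rifw

Answer: xmuv
xxlt
tkj
eunkj
ingg
mdpj
boosa
ckze
svjg
zvhb
rwuez
chme
cnt
rifw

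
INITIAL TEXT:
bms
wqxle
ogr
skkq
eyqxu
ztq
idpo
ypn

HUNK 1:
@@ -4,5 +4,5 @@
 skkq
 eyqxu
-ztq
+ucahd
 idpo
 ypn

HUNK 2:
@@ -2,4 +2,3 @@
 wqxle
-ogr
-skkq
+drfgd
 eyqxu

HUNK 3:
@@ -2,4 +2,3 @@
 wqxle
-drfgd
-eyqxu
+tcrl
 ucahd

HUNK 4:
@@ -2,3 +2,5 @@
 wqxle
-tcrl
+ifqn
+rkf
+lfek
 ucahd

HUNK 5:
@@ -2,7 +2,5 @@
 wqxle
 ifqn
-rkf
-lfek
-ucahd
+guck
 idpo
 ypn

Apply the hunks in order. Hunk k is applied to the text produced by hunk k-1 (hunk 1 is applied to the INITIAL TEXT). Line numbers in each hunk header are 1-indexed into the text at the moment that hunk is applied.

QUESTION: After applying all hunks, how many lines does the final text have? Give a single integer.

Answer: 6

Derivation:
Hunk 1: at line 4 remove [ztq] add [ucahd] -> 8 lines: bms wqxle ogr skkq eyqxu ucahd idpo ypn
Hunk 2: at line 2 remove [ogr,skkq] add [drfgd] -> 7 lines: bms wqxle drfgd eyqxu ucahd idpo ypn
Hunk 3: at line 2 remove [drfgd,eyqxu] add [tcrl] -> 6 lines: bms wqxle tcrl ucahd idpo ypn
Hunk 4: at line 2 remove [tcrl] add [ifqn,rkf,lfek] -> 8 lines: bms wqxle ifqn rkf lfek ucahd idpo ypn
Hunk 5: at line 2 remove [rkf,lfek,ucahd] add [guck] -> 6 lines: bms wqxle ifqn guck idpo ypn
Final line count: 6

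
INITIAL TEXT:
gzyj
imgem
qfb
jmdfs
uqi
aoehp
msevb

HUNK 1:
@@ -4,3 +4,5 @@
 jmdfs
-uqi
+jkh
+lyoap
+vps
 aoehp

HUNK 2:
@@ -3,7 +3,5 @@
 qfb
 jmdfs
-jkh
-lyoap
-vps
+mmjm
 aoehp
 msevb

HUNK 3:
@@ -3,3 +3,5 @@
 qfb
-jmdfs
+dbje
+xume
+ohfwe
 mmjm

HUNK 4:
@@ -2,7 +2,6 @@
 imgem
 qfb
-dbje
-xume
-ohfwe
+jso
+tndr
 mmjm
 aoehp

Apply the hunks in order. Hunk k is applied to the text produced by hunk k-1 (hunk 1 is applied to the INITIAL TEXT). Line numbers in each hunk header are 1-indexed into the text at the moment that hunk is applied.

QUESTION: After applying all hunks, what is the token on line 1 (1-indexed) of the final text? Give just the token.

Answer: gzyj

Derivation:
Hunk 1: at line 4 remove [uqi] add [jkh,lyoap,vps] -> 9 lines: gzyj imgem qfb jmdfs jkh lyoap vps aoehp msevb
Hunk 2: at line 3 remove [jkh,lyoap,vps] add [mmjm] -> 7 lines: gzyj imgem qfb jmdfs mmjm aoehp msevb
Hunk 3: at line 3 remove [jmdfs] add [dbje,xume,ohfwe] -> 9 lines: gzyj imgem qfb dbje xume ohfwe mmjm aoehp msevb
Hunk 4: at line 2 remove [dbje,xume,ohfwe] add [jso,tndr] -> 8 lines: gzyj imgem qfb jso tndr mmjm aoehp msevb
Final line 1: gzyj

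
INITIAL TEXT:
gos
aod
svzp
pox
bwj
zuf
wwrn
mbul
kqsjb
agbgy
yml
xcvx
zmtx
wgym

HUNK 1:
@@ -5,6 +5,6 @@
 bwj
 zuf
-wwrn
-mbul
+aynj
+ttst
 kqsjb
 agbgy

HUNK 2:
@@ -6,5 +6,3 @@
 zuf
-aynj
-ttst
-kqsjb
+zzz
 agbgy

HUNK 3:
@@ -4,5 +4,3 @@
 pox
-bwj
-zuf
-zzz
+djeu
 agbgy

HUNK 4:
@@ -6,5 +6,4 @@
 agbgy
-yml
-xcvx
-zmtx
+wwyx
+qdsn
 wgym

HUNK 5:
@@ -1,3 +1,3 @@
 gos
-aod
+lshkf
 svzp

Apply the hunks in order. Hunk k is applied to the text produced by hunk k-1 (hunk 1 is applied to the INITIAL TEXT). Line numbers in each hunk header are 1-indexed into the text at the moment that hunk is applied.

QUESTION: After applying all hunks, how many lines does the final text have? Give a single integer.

Answer: 9

Derivation:
Hunk 1: at line 5 remove [wwrn,mbul] add [aynj,ttst] -> 14 lines: gos aod svzp pox bwj zuf aynj ttst kqsjb agbgy yml xcvx zmtx wgym
Hunk 2: at line 6 remove [aynj,ttst,kqsjb] add [zzz] -> 12 lines: gos aod svzp pox bwj zuf zzz agbgy yml xcvx zmtx wgym
Hunk 3: at line 4 remove [bwj,zuf,zzz] add [djeu] -> 10 lines: gos aod svzp pox djeu agbgy yml xcvx zmtx wgym
Hunk 4: at line 6 remove [yml,xcvx,zmtx] add [wwyx,qdsn] -> 9 lines: gos aod svzp pox djeu agbgy wwyx qdsn wgym
Hunk 5: at line 1 remove [aod] add [lshkf] -> 9 lines: gos lshkf svzp pox djeu agbgy wwyx qdsn wgym
Final line count: 9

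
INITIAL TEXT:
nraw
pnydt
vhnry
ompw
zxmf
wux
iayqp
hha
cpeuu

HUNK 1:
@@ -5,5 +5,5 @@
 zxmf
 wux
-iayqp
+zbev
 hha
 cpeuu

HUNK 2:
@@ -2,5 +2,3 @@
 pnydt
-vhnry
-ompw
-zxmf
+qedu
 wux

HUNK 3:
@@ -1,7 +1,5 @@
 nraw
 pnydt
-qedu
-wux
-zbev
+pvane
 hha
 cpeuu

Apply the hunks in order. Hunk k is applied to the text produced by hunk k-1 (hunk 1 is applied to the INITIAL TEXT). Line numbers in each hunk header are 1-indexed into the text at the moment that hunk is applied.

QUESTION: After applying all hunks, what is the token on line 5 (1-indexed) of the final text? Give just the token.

Hunk 1: at line 5 remove [iayqp] add [zbev] -> 9 lines: nraw pnydt vhnry ompw zxmf wux zbev hha cpeuu
Hunk 2: at line 2 remove [vhnry,ompw,zxmf] add [qedu] -> 7 lines: nraw pnydt qedu wux zbev hha cpeuu
Hunk 3: at line 1 remove [qedu,wux,zbev] add [pvane] -> 5 lines: nraw pnydt pvane hha cpeuu
Final line 5: cpeuu

Answer: cpeuu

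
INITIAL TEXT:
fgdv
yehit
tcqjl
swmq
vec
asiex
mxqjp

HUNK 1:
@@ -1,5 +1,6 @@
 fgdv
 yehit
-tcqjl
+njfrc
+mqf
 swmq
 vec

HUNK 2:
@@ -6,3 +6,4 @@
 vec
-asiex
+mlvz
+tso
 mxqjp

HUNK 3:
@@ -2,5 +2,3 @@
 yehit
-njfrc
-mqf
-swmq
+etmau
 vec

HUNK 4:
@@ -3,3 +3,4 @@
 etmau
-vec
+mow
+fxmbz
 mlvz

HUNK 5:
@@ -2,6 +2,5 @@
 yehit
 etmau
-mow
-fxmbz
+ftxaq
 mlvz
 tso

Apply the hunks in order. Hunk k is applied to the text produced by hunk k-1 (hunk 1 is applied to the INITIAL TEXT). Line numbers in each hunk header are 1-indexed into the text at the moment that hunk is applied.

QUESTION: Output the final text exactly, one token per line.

Answer: fgdv
yehit
etmau
ftxaq
mlvz
tso
mxqjp

Derivation:
Hunk 1: at line 1 remove [tcqjl] add [njfrc,mqf] -> 8 lines: fgdv yehit njfrc mqf swmq vec asiex mxqjp
Hunk 2: at line 6 remove [asiex] add [mlvz,tso] -> 9 lines: fgdv yehit njfrc mqf swmq vec mlvz tso mxqjp
Hunk 3: at line 2 remove [njfrc,mqf,swmq] add [etmau] -> 7 lines: fgdv yehit etmau vec mlvz tso mxqjp
Hunk 4: at line 3 remove [vec] add [mow,fxmbz] -> 8 lines: fgdv yehit etmau mow fxmbz mlvz tso mxqjp
Hunk 5: at line 2 remove [mow,fxmbz] add [ftxaq] -> 7 lines: fgdv yehit etmau ftxaq mlvz tso mxqjp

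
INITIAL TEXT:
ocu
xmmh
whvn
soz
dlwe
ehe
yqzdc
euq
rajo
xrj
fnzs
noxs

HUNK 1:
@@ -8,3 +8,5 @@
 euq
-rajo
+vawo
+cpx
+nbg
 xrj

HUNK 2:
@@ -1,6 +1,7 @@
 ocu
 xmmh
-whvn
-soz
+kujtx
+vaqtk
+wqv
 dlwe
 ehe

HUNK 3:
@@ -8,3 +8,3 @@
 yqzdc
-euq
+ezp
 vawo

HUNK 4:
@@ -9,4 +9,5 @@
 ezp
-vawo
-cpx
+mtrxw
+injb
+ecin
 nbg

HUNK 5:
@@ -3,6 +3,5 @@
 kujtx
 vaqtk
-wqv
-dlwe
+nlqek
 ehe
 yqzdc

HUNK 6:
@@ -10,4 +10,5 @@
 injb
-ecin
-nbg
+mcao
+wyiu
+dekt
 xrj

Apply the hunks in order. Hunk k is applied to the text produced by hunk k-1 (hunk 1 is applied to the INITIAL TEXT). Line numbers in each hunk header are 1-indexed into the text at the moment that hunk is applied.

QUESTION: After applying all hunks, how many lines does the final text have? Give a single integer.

Hunk 1: at line 8 remove [rajo] add [vawo,cpx,nbg] -> 14 lines: ocu xmmh whvn soz dlwe ehe yqzdc euq vawo cpx nbg xrj fnzs noxs
Hunk 2: at line 1 remove [whvn,soz] add [kujtx,vaqtk,wqv] -> 15 lines: ocu xmmh kujtx vaqtk wqv dlwe ehe yqzdc euq vawo cpx nbg xrj fnzs noxs
Hunk 3: at line 8 remove [euq] add [ezp] -> 15 lines: ocu xmmh kujtx vaqtk wqv dlwe ehe yqzdc ezp vawo cpx nbg xrj fnzs noxs
Hunk 4: at line 9 remove [vawo,cpx] add [mtrxw,injb,ecin] -> 16 lines: ocu xmmh kujtx vaqtk wqv dlwe ehe yqzdc ezp mtrxw injb ecin nbg xrj fnzs noxs
Hunk 5: at line 3 remove [wqv,dlwe] add [nlqek] -> 15 lines: ocu xmmh kujtx vaqtk nlqek ehe yqzdc ezp mtrxw injb ecin nbg xrj fnzs noxs
Hunk 6: at line 10 remove [ecin,nbg] add [mcao,wyiu,dekt] -> 16 lines: ocu xmmh kujtx vaqtk nlqek ehe yqzdc ezp mtrxw injb mcao wyiu dekt xrj fnzs noxs
Final line count: 16

Answer: 16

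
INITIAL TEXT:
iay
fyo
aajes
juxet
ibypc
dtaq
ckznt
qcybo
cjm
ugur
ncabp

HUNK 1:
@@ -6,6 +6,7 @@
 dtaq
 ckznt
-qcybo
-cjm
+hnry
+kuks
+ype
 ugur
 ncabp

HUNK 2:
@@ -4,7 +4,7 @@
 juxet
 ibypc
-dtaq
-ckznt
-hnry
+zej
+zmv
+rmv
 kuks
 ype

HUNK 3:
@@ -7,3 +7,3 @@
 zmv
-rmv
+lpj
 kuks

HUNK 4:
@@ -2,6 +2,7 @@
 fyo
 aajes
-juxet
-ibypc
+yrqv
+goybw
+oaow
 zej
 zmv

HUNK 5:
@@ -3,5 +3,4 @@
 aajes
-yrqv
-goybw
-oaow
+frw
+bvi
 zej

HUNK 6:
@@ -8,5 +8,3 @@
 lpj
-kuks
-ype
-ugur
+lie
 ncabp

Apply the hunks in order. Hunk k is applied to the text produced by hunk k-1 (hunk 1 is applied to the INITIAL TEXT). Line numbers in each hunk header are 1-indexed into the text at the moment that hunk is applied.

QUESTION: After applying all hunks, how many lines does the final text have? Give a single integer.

Answer: 10

Derivation:
Hunk 1: at line 6 remove [qcybo,cjm] add [hnry,kuks,ype] -> 12 lines: iay fyo aajes juxet ibypc dtaq ckznt hnry kuks ype ugur ncabp
Hunk 2: at line 4 remove [dtaq,ckznt,hnry] add [zej,zmv,rmv] -> 12 lines: iay fyo aajes juxet ibypc zej zmv rmv kuks ype ugur ncabp
Hunk 3: at line 7 remove [rmv] add [lpj] -> 12 lines: iay fyo aajes juxet ibypc zej zmv lpj kuks ype ugur ncabp
Hunk 4: at line 2 remove [juxet,ibypc] add [yrqv,goybw,oaow] -> 13 lines: iay fyo aajes yrqv goybw oaow zej zmv lpj kuks ype ugur ncabp
Hunk 5: at line 3 remove [yrqv,goybw,oaow] add [frw,bvi] -> 12 lines: iay fyo aajes frw bvi zej zmv lpj kuks ype ugur ncabp
Hunk 6: at line 8 remove [kuks,ype,ugur] add [lie] -> 10 lines: iay fyo aajes frw bvi zej zmv lpj lie ncabp
Final line count: 10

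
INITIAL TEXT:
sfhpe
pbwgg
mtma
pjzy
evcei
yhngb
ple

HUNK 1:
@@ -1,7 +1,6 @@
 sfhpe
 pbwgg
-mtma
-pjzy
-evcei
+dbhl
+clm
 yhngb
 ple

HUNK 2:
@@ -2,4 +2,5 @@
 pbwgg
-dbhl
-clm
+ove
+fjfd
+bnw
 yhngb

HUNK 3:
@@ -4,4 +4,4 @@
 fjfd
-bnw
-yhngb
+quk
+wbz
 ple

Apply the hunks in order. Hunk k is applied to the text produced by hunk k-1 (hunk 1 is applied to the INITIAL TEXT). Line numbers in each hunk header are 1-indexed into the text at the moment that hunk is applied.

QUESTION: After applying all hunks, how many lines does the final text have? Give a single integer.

Answer: 7

Derivation:
Hunk 1: at line 1 remove [mtma,pjzy,evcei] add [dbhl,clm] -> 6 lines: sfhpe pbwgg dbhl clm yhngb ple
Hunk 2: at line 2 remove [dbhl,clm] add [ove,fjfd,bnw] -> 7 lines: sfhpe pbwgg ove fjfd bnw yhngb ple
Hunk 3: at line 4 remove [bnw,yhngb] add [quk,wbz] -> 7 lines: sfhpe pbwgg ove fjfd quk wbz ple
Final line count: 7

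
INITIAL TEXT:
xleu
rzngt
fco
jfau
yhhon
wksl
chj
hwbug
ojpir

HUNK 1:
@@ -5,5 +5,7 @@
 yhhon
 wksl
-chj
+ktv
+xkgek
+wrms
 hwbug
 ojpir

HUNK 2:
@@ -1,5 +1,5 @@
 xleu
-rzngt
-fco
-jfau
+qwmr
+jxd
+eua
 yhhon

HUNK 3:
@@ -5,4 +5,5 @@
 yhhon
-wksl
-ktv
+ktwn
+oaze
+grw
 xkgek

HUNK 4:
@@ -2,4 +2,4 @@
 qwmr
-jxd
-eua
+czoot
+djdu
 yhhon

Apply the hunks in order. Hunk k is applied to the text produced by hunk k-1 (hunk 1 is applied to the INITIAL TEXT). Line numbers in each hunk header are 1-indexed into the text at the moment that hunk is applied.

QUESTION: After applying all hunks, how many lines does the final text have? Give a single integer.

Answer: 12

Derivation:
Hunk 1: at line 5 remove [chj] add [ktv,xkgek,wrms] -> 11 lines: xleu rzngt fco jfau yhhon wksl ktv xkgek wrms hwbug ojpir
Hunk 2: at line 1 remove [rzngt,fco,jfau] add [qwmr,jxd,eua] -> 11 lines: xleu qwmr jxd eua yhhon wksl ktv xkgek wrms hwbug ojpir
Hunk 3: at line 5 remove [wksl,ktv] add [ktwn,oaze,grw] -> 12 lines: xleu qwmr jxd eua yhhon ktwn oaze grw xkgek wrms hwbug ojpir
Hunk 4: at line 2 remove [jxd,eua] add [czoot,djdu] -> 12 lines: xleu qwmr czoot djdu yhhon ktwn oaze grw xkgek wrms hwbug ojpir
Final line count: 12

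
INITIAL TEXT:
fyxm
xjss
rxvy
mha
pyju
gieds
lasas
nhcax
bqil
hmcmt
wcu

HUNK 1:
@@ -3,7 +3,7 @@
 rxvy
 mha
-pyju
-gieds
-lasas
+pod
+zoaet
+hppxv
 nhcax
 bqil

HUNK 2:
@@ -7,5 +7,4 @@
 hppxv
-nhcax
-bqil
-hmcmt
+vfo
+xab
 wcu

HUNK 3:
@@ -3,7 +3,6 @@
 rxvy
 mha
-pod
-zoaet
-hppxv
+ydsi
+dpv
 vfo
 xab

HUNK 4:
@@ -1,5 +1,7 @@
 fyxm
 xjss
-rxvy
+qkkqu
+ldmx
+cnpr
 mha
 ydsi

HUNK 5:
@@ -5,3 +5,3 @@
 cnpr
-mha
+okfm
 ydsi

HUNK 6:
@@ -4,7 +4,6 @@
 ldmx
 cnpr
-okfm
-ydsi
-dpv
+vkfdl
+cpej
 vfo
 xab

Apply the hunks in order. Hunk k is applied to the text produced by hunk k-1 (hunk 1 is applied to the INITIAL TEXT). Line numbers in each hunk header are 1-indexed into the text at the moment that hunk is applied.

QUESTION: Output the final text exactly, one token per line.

Hunk 1: at line 3 remove [pyju,gieds,lasas] add [pod,zoaet,hppxv] -> 11 lines: fyxm xjss rxvy mha pod zoaet hppxv nhcax bqil hmcmt wcu
Hunk 2: at line 7 remove [nhcax,bqil,hmcmt] add [vfo,xab] -> 10 lines: fyxm xjss rxvy mha pod zoaet hppxv vfo xab wcu
Hunk 3: at line 3 remove [pod,zoaet,hppxv] add [ydsi,dpv] -> 9 lines: fyxm xjss rxvy mha ydsi dpv vfo xab wcu
Hunk 4: at line 1 remove [rxvy] add [qkkqu,ldmx,cnpr] -> 11 lines: fyxm xjss qkkqu ldmx cnpr mha ydsi dpv vfo xab wcu
Hunk 5: at line 5 remove [mha] add [okfm] -> 11 lines: fyxm xjss qkkqu ldmx cnpr okfm ydsi dpv vfo xab wcu
Hunk 6: at line 4 remove [okfm,ydsi,dpv] add [vkfdl,cpej] -> 10 lines: fyxm xjss qkkqu ldmx cnpr vkfdl cpej vfo xab wcu

Answer: fyxm
xjss
qkkqu
ldmx
cnpr
vkfdl
cpej
vfo
xab
wcu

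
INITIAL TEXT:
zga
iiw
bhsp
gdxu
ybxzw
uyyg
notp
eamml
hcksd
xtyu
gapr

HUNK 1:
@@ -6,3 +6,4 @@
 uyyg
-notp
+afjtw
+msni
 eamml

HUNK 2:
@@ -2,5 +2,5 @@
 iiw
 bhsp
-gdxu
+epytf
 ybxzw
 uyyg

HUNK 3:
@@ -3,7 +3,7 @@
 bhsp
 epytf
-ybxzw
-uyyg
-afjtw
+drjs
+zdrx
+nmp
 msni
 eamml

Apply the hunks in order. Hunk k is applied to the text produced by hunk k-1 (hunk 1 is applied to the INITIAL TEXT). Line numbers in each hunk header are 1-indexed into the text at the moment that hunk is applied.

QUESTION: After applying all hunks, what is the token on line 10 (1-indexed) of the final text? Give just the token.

Hunk 1: at line 6 remove [notp] add [afjtw,msni] -> 12 lines: zga iiw bhsp gdxu ybxzw uyyg afjtw msni eamml hcksd xtyu gapr
Hunk 2: at line 2 remove [gdxu] add [epytf] -> 12 lines: zga iiw bhsp epytf ybxzw uyyg afjtw msni eamml hcksd xtyu gapr
Hunk 3: at line 3 remove [ybxzw,uyyg,afjtw] add [drjs,zdrx,nmp] -> 12 lines: zga iiw bhsp epytf drjs zdrx nmp msni eamml hcksd xtyu gapr
Final line 10: hcksd

Answer: hcksd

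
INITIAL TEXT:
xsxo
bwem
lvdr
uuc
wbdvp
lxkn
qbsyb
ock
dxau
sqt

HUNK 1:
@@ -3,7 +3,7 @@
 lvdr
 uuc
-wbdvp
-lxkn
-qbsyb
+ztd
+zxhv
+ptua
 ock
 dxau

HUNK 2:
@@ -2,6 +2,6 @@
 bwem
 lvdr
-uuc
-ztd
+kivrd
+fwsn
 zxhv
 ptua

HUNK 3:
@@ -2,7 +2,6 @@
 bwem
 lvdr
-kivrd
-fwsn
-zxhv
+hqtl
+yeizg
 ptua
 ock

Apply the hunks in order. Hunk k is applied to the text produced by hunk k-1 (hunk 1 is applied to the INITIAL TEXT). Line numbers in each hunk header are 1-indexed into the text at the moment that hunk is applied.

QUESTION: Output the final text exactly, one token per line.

Answer: xsxo
bwem
lvdr
hqtl
yeizg
ptua
ock
dxau
sqt

Derivation:
Hunk 1: at line 3 remove [wbdvp,lxkn,qbsyb] add [ztd,zxhv,ptua] -> 10 lines: xsxo bwem lvdr uuc ztd zxhv ptua ock dxau sqt
Hunk 2: at line 2 remove [uuc,ztd] add [kivrd,fwsn] -> 10 lines: xsxo bwem lvdr kivrd fwsn zxhv ptua ock dxau sqt
Hunk 3: at line 2 remove [kivrd,fwsn,zxhv] add [hqtl,yeizg] -> 9 lines: xsxo bwem lvdr hqtl yeizg ptua ock dxau sqt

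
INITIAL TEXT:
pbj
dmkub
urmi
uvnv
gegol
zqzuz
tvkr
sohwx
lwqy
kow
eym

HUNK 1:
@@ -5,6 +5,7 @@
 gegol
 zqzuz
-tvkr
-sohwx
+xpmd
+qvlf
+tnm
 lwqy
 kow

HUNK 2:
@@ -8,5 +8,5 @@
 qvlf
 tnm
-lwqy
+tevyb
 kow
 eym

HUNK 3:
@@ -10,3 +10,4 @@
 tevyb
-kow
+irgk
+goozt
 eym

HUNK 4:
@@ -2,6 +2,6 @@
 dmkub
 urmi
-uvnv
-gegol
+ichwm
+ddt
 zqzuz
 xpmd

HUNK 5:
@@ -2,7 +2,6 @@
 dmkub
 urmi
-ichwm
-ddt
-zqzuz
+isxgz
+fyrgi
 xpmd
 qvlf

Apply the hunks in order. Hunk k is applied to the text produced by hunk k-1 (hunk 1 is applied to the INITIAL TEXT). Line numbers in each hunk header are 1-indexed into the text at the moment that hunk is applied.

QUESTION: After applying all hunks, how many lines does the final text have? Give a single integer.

Answer: 12

Derivation:
Hunk 1: at line 5 remove [tvkr,sohwx] add [xpmd,qvlf,tnm] -> 12 lines: pbj dmkub urmi uvnv gegol zqzuz xpmd qvlf tnm lwqy kow eym
Hunk 2: at line 8 remove [lwqy] add [tevyb] -> 12 lines: pbj dmkub urmi uvnv gegol zqzuz xpmd qvlf tnm tevyb kow eym
Hunk 3: at line 10 remove [kow] add [irgk,goozt] -> 13 lines: pbj dmkub urmi uvnv gegol zqzuz xpmd qvlf tnm tevyb irgk goozt eym
Hunk 4: at line 2 remove [uvnv,gegol] add [ichwm,ddt] -> 13 lines: pbj dmkub urmi ichwm ddt zqzuz xpmd qvlf tnm tevyb irgk goozt eym
Hunk 5: at line 2 remove [ichwm,ddt,zqzuz] add [isxgz,fyrgi] -> 12 lines: pbj dmkub urmi isxgz fyrgi xpmd qvlf tnm tevyb irgk goozt eym
Final line count: 12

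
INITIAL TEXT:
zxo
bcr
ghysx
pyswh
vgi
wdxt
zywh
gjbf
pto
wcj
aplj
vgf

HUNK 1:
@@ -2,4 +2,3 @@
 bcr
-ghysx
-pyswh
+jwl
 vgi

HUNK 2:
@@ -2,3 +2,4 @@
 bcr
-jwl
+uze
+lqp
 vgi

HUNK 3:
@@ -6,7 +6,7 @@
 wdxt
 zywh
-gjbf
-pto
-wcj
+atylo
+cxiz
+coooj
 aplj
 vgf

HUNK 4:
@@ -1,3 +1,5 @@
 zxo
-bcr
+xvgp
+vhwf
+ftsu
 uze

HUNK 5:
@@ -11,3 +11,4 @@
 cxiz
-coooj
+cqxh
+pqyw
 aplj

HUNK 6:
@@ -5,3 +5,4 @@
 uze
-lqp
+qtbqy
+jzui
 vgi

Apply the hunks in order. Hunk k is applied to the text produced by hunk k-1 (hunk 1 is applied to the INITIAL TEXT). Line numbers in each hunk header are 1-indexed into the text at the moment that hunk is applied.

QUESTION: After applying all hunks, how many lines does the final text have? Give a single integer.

Hunk 1: at line 2 remove [ghysx,pyswh] add [jwl] -> 11 lines: zxo bcr jwl vgi wdxt zywh gjbf pto wcj aplj vgf
Hunk 2: at line 2 remove [jwl] add [uze,lqp] -> 12 lines: zxo bcr uze lqp vgi wdxt zywh gjbf pto wcj aplj vgf
Hunk 3: at line 6 remove [gjbf,pto,wcj] add [atylo,cxiz,coooj] -> 12 lines: zxo bcr uze lqp vgi wdxt zywh atylo cxiz coooj aplj vgf
Hunk 4: at line 1 remove [bcr] add [xvgp,vhwf,ftsu] -> 14 lines: zxo xvgp vhwf ftsu uze lqp vgi wdxt zywh atylo cxiz coooj aplj vgf
Hunk 5: at line 11 remove [coooj] add [cqxh,pqyw] -> 15 lines: zxo xvgp vhwf ftsu uze lqp vgi wdxt zywh atylo cxiz cqxh pqyw aplj vgf
Hunk 6: at line 5 remove [lqp] add [qtbqy,jzui] -> 16 lines: zxo xvgp vhwf ftsu uze qtbqy jzui vgi wdxt zywh atylo cxiz cqxh pqyw aplj vgf
Final line count: 16

Answer: 16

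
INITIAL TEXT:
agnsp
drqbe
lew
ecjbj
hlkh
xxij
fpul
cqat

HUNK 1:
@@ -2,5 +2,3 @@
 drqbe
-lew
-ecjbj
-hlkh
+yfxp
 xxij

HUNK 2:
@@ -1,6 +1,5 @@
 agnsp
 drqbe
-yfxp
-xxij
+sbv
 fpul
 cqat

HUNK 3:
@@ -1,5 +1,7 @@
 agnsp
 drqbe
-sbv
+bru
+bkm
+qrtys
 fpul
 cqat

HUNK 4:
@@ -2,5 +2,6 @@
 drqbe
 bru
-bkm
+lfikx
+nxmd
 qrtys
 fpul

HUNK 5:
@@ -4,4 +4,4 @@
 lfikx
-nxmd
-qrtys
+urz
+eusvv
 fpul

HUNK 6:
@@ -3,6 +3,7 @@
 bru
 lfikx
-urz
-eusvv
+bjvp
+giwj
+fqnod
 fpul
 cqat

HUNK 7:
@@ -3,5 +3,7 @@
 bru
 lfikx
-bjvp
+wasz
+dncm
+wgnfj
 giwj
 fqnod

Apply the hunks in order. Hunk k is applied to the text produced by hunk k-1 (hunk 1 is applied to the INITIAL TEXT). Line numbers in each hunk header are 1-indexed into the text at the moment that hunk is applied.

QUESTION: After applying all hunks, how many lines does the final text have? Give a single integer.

Answer: 11

Derivation:
Hunk 1: at line 2 remove [lew,ecjbj,hlkh] add [yfxp] -> 6 lines: agnsp drqbe yfxp xxij fpul cqat
Hunk 2: at line 1 remove [yfxp,xxij] add [sbv] -> 5 lines: agnsp drqbe sbv fpul cqat
Hunk 3: at line 1 remove [sbv] add [bru,bkm,qrtys] -> 7 lines: agnsp drqbe bru bkm qrtys fpul cqat
Hunk 4: at line 2 remove [bkm] add [lfikx,nxmd] -> 8 lines: agnsp drqbe bru lfikx nxmd qrtys fpul cqat
Hunk 5: at line 4 remove [nxmd,qrtys] add [urz,eusvv] -> 8 lines: agnsp drqbe bru lfikx urz eusvv fpul cqat
Hunk 6: at line 3 remove [urz,eusvv] add [bjvp,giwj,fqnod] -> 9 lines: agnsp drqbe bru lfikx bjvp giwj fqnod fpul cqat
Hunk 7: at line 3 remove [bjvp] add [wasz,dncm,wgnfj] -> 11 lines: agnsp drqbe bru lfikx wasz dncm wgnfj giwj fqnod fpul cqat
Final line count: 11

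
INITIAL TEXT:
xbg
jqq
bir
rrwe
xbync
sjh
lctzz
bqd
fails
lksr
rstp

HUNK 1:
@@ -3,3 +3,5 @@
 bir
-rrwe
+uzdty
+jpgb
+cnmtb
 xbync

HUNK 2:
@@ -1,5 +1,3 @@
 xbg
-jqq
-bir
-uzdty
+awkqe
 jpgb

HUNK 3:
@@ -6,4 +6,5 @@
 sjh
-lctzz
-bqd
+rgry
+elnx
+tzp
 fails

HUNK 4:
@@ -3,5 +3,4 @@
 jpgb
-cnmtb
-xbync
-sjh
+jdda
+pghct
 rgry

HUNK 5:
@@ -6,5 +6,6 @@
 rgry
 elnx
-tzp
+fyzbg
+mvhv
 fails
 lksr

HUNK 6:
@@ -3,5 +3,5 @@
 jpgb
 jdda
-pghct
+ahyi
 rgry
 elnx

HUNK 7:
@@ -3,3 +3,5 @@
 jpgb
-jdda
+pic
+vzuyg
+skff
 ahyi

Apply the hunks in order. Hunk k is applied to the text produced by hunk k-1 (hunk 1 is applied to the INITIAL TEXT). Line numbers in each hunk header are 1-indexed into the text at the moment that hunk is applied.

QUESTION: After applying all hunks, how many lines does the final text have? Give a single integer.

Hunk 1: at line 3 remove [rrwe] add [uzdty,jpgb,cnmtb] -> 13 lines: xbg jqq bir uzdty jpgb cnmtb xbync sjh lctzz bqd fails lksr rstp
Hunk 2: at line 1 remove [jqq,bir,uzdty] add [awkqe] -> 11 lines: xbg awkqe jpgb cnmtb xbync sjh lctzz bqd fails lksr rstp
Hunk 3: at line 6 remove [lctzz,bqd] add [rgry,elnx,tzp] -> 12 lines: xbg awkqe jpgb cnmtb xbync sjh rgry elnx tzp fails lksr rstp
Hunk 4: at line 3 remove [cnmtb,xbync,sjh] add [jdda,pghct] -> 11 lines: xbg awkqe jpgb jdda pghct rgry elnx tzp fails lksr rstp
Hunk 5: at line 6 remove [tzp] add [fyzbg,mvhv] -> 12 lines: xbg awkqe jpgb jdda pghct rgry elnx fyzbg mvhv fails lksr rstp
Hunk 6: at line 3 remove [pghct] add [ahyi] -> 12 lines: xbg awkqe jpgb jdda ahyi rgry elnx fyzbg mvhv fails lksr rstp
Hunk 7: at line 3 remove [jdda] add [pic,vzuyg,skff] -> 14 lines: xbg awkqe jpgb pic vzuyg skff ahyi rgry elnx fyzbg mvhv fails lksr rstp
Final line count: 14

Answer: 14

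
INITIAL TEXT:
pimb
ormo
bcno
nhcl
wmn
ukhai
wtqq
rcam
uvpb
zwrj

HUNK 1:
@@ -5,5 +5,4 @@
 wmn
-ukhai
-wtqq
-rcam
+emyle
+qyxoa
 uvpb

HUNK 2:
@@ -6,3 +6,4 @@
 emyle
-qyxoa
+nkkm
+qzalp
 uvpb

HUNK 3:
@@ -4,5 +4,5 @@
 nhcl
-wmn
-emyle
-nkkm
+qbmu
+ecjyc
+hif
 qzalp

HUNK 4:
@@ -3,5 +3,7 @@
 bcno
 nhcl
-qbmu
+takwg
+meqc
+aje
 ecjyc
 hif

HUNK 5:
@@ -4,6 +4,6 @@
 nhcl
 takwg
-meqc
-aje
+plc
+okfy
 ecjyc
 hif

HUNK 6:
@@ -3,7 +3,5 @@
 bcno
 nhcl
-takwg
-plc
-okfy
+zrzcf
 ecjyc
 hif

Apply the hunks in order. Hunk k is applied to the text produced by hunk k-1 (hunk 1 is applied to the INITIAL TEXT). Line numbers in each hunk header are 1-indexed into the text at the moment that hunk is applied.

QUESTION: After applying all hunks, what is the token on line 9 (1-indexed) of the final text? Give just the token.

Answer: uvpb

Derivation:
Hunk 1: at line 5 remove [ukhai,wtqq,rcam] add [emyle,qyxoa] -> 9 lines: pimb ormo bcno nhcl wmn emyle qyxoa uvpb zwrj
Hunk 2: at line 6 remove [qyxoa] add [nkkm,qzalp] -> 10 lines: pimb ormo bcno nhcl wmn emyle nkkm qzalp uvpb zwrj
Hunk 3: at line 4 remove [wmn,emyle,nkkm] add [qbmu,ecjyc,hif] -> 10 lines: pimb ormo bcno nhcl qbmu ecjyc hif qzalp uvpb zwrj
Hunk 4: at line 3 remove [qbmu] add [takwg,meqc,aje] -> 12 lines: pimb ormo bcno nhcl takwg meqc aje ecjyc hif qzalp uvpb zwrj
Hunk 5: at line 4 remove [meqc,aje] add [plc,okfy] -> 12 lines: pimb ormo bcno nhcl takwg plc okfy ecjyc hif qzalp uvpb zwrj
Hunk 6: at line 3 remove [takwg,plc,okfy] add [zrzcf] -> 10 lines: pimb ormo bcno nhcl zrzcf ecjyc hif qzalp uvpb zwrj
Final line 9: uvpb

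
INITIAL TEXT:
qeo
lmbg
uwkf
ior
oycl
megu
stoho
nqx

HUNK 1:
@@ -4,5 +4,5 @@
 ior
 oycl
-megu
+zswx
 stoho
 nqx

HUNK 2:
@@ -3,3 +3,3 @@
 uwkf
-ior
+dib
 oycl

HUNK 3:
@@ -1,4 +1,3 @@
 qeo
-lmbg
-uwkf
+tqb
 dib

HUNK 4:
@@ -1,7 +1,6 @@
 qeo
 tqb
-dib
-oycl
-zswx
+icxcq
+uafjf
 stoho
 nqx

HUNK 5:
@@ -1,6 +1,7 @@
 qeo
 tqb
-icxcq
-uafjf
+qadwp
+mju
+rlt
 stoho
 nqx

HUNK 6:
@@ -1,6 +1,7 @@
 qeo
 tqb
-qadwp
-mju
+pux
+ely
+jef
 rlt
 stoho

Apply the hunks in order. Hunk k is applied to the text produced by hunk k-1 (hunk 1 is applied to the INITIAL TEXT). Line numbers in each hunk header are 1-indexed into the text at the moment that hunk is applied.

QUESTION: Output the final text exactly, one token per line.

Answer: qeo
tqb
pux
ely
jef
rlt
stoho
nqx

Derivation:
Hunk 1: at line 4 remove [megu] add [zswx] -> 8 lines: qeo lmbg uwkf ior oycl zswx stoho nqx
Hunk 2: at line 3 remove [ior] add [dib] -> 8 lines: qeo lmbg uwkf dib oycl zswx stoho nqx
Hunk 3: at line 1 remove [lmbg,uwkf] add [tqb] -> 7 lines: qeo tqb dib oycl zswx stoho nqx
Hunk 4: at line 1 remove [dib,oycl,zswx] add [icxcq,uafjf] -> 6 lines: qeo tqb icxcq uafjf stoho nqx
Hunk 5: at line 1 remove [icxcq,uafjf] add [qadwp,mju,rlt] -> 7 lines: qeo tqb qadwp mju rlt stoho nqx
Hunk 6: at line 1 remove [qadwp,mju] add [pux,ely,jef] -> 8 lines: qeo tqb pux ely jef rlt stoho nqx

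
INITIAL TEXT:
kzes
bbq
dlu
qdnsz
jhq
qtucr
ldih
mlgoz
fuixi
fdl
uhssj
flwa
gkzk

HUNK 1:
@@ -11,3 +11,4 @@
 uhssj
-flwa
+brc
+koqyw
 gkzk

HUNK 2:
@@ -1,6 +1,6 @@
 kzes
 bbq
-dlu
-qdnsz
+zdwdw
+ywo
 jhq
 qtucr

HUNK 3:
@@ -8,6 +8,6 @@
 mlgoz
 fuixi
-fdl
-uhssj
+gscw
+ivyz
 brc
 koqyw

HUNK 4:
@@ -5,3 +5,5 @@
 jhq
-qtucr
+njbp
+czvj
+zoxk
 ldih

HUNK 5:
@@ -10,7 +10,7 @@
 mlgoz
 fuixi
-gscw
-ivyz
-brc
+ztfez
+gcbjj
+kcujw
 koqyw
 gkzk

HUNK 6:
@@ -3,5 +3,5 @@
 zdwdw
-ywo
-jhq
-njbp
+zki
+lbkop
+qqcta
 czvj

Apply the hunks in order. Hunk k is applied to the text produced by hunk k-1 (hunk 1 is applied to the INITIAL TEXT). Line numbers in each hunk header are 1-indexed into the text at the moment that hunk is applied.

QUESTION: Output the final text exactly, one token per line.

Answer: kzes
bbq
zdwdw
zki
lbkop
qqcta
czvj
zoxk
ldih
mlgoz
fuixi
ztfez
gcbjj
kcujw
koqyw
gkzk

Derivation:
Hunk 1: at line 11 remove [flwa] add [brc,koqyw] -> 14 lines: kzes bbq dlu qdnsz jhq qtucr ldih mlgoz fuixi fdl uhssj brc koqyw gkzk
Hunk 2: at line 1 remove [dlu,qdnsz] add [zdwdw,ywo] -> 14 lines: kzes bbq zdwdw ywo jhq qtucr ldih mlgoz fuixi fdl uhssj brc koqyw gkzk
Hunk 3: at line 8 remove [fdl,uhssj] add [gscw,ivyz] -> 14 lines: kzes bbq zdwdw ywo jhq qtucr ldih mlgoz fuixi gscw ivyz brc koqyw gkzk
Hunk 4: at line 5 remove [qtucr] add [njbp,czvj,zoxk] -> 16 lines: kzes bbq zdwdw ywo jhq njbp czvj zoxk ldih mlgoz fuixi gscw ivyz brc koqyw gkzk
Hunk 5: at line 10 remove [gscw,ivyz,brc] add [ztfez,gcbjj,kcujw] -> 16 lines: kzes bbq zdwdw ywo jhq njbp czvj zoxk ldih mlgoz fuixi ztfez gcbjj kcujw koqyw gkzk
Hunk 6: at line 3 remove [ywo,jhq,njbp] add [zki,lbkop,qqcta] -> 16 lines: kzes bbq zdwdw zki lbkop qqcta czvj zoxk ldih mlgoz fuixi ztfez gcbjj kcujw koqyw gkzk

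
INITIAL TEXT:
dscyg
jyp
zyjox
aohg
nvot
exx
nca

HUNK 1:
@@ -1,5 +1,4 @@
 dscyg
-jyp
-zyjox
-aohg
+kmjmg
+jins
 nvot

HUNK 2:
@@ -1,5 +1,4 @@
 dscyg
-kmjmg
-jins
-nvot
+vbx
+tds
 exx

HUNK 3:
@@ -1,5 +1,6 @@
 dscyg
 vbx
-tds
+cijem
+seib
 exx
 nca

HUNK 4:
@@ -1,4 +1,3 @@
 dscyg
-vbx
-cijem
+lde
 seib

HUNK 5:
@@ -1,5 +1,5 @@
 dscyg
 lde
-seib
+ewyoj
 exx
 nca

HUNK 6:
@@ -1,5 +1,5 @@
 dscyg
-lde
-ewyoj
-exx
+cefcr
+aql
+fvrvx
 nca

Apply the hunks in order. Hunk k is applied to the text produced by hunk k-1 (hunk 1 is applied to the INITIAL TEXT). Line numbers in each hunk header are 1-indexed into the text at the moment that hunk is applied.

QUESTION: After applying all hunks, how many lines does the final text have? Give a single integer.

Hunk 1: at line 1 remove [jyp,zyjox,aohg] add [kmjmg,jins] -> 6 lines: dscyg kmjmg jins nvot exx nca
Hunk 2: at line 1 remove [kmjmg,jins,nvot] add [vbx,tds] -> 5 lines: dscyg vbx tds exx nca
Hunk 3: at line 1 remove [tds] add [cijem,seib] -> 6 lines: dscyg vbx cijem seib exx nca
Hunk 4: at line 1 remove [vbx,cijem] add [lde] -> 5 lines: dscyg lde seib exx nca
Hunk 5: at line 1 remove [seib] add [ewyoj] -> 5 lines: dscyg lde ewyoj exx nca
Hunk 6: at line 1 remove [lde,ewyoj,exx] add [cefcr,aql,fvrvx] -> 5 lines: dscyg cefcr aql fvrvx nca
Final line count: 5

Answer: 5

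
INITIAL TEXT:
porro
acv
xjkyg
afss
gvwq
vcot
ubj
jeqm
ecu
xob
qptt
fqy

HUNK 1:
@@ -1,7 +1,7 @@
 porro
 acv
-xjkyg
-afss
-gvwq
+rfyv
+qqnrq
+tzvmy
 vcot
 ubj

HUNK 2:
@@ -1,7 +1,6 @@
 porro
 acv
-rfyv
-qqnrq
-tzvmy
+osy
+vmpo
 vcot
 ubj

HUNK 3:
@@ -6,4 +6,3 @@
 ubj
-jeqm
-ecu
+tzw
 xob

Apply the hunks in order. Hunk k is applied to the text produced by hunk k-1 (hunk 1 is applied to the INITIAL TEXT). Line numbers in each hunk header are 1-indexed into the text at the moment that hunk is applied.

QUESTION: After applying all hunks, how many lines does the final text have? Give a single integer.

Answer: 10

Derivation:
Hunk 1: at line 1 remove [xjkyg,afss,gvwq] add [rfyv,qqnrq,tzvmy] -> 12 lines: porro acv rfyv qqnrq tzvmy vcot ubj jeqm ecu xob qptt fqy
Hunk 2: at line 1 remove [rfyv,qqnrq,tzvmy] add [osy,vmpo] -> 11 lines: porro acv osy vmpo vcot ubj jeqm ecu xob qptt fqy
Hunk 3: at line 6 remove [jeqm,ecu] add [tzw] -> 10 lines: porro acv osy vmpo vcot ubj tzw xob qptt fqy
Final line count: 10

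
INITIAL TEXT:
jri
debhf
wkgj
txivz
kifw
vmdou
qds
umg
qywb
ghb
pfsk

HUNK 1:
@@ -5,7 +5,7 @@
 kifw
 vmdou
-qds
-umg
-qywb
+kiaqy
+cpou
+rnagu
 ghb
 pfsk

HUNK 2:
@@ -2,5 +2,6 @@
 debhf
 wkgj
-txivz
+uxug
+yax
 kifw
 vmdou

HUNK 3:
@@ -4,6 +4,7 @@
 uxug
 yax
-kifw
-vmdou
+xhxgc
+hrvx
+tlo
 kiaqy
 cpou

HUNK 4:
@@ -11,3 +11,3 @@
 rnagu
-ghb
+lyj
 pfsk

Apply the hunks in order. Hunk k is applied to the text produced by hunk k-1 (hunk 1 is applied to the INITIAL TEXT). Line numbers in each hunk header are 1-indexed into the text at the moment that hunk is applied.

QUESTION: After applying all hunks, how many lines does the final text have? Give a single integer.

Answer: 13

Derivation:
Hunk 1: at line 5 remove [qds,umg,qywb] add [kiaqy,cpou,rnagu] -> 11 lines: jri debhf wkgj txivz kifw vmdou kiaqy cpou rnagu ghb pfsk
Hunk 2: at line 2 remove [txivz] add [uxug,yax] -> 12 lines: jri debhf wkgj uxug yax kifw vmdou kiaqy cpou rnagu ghb pfsk
Hunk 3: at line 4 remove [kifw,vmdou] add [xhxgc,hrvx,tlo] -> 13 lines: jri debhf wkgj uxug yax xhxgc hrvx tlo kiaqy cpou rnagu ghb pfsk
Hunk 4: at line 11 remove [ghb] add [lyj] -> 13 lines: jri debhf wkgj uxug yax xhxgc hrvx tlo kiaqy cpou rnagu lyj pfsk
Final line count: 13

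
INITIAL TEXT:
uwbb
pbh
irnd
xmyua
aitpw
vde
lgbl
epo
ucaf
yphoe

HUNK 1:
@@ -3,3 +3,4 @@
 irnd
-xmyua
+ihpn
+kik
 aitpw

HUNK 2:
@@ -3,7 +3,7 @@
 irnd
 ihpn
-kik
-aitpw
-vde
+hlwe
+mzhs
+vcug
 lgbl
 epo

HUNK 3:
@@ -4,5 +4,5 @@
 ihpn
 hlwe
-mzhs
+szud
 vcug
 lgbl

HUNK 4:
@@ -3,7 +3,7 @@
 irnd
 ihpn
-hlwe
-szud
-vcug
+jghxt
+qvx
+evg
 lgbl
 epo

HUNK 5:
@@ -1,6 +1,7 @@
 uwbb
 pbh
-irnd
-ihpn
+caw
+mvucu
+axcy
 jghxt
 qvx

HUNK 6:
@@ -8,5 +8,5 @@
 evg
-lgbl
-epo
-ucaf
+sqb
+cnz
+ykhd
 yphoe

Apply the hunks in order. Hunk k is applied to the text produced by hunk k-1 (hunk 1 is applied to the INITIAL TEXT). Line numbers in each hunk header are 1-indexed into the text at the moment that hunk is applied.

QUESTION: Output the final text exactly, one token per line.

Answer: uwbb
pbh
caw
mvucu
axcy
jghxt
qvx
evg
sqb
cnz
ykhd
yphoe

Derivation:
Hunk 1: at line 3 remove [xmyua] add [ihpn,kik] -> 11 lines: uwbb pbh irnd ihpn kik aitpw vde lgbl epo ucaf yphoe
Hunk 2: at line 3 remove [kik,aitpw,vde] add [hlwe,mzhs,vcug] -> 11 lines: uwbb pbh irnd ihpn hlwe mzhs vcug lgbl epo ucaf yphoe
Hunk 3: at line 4 remove [mzhs] add [szud] -> 11 lines: uwbb pbh irnd ihpn hlwe szud vcug lgbl epo ucaf yphoe
Hunk 4: at line 3 remove [hlwe,szud,vcug] add [jghxt,qvx,evg] -> 11 lines: uwbb pbh irnd ihpn jghxt qvx evg lgbl epo ucaf yphoe
Hunk 5: at line 1 remove [irnd,ihpn] add [caw,mvucu,axcy] -> 12 lines: uwbb pbh caw mvucu axcy jghxt qvx evg lgbl epo ucaf yphoe
Hunk 6: at line 8 remove [lgbl,epo,ucaf] add [sqb,cnz,ykhd] -> 12 lines: uwbb pbh caw mvucu axcy jghxt qvx evg sqb cnz ykhd yphoe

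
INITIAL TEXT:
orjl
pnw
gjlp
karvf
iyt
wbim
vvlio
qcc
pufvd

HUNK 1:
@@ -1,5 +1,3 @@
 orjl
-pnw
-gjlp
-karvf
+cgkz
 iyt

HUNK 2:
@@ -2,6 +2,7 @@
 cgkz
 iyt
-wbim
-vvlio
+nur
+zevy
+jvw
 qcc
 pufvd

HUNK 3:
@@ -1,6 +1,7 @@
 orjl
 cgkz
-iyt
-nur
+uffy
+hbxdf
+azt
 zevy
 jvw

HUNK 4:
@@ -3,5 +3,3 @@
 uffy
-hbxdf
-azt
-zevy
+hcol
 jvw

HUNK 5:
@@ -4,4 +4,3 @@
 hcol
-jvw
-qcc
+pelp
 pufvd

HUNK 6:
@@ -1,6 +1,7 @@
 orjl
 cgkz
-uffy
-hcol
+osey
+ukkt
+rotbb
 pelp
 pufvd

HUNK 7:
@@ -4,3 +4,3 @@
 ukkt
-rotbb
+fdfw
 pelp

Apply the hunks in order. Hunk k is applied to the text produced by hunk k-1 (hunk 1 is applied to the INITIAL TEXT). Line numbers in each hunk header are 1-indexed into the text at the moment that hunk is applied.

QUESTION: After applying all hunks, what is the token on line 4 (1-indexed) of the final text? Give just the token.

Answer: ukkt

Derivation:
Hunk 1: at line 1 remove [pnw,gjlp,karvf] add [cgkz] -> 7 lines: orjl cgkz iyt wbim vvlio qcc pufvd
Hunk 2: at line 2 remove [wbim,vvlio] add [nur,zevy,jvw] -> 8 lines: orjl cgkz iyt nur zevy jvw qcc pufvd
Hunk 3: at line 1 remove [iyt,nur] add [uffy,hbxdf,azt] -> 9 lines: orjl cgkz uffy hbxdf azt zevy jvw qcc pufvd
Hunk 4: at line 3 remove [hbxdf,azt,zevy] add [hcol] -> 7 lines: orjl cgkz uffy hcol jvw qcc pufvd
Hunk 5: at line 4 remove [jvw,qcc] add [pelp] -> 6 lines: orjl cgkz uffy hcol pelp pufvd
Hunk 6: at line 1 remove [uffy,hcol] add [osey,ukkt,rotbb] -> 7 lines: orjl cgkz osey ukkt rotbb pelp pufvd
Hunk 7: at line 4 remove [rotbb] add [fdfw] -> 7 lines: orjl cgkz osey ukkt fdfw pelp pufvd
Final line 4: ukkt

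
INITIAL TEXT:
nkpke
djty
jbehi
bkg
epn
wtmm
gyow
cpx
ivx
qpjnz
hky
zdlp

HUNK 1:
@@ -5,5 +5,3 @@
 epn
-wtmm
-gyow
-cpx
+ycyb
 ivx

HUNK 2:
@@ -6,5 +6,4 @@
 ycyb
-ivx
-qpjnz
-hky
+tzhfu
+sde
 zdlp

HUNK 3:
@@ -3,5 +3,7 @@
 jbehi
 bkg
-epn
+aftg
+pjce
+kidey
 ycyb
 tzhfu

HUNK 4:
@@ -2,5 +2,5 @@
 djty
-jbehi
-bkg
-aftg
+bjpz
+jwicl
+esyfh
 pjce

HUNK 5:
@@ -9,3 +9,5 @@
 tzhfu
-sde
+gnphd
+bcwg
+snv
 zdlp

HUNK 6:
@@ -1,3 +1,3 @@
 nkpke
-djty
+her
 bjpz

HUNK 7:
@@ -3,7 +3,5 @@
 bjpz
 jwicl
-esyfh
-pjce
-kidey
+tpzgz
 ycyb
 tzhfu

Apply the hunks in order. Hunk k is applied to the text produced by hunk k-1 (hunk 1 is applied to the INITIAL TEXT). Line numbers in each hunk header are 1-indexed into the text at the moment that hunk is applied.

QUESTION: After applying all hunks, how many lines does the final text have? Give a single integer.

Answer: 11

Derivation:
Hunk 1: at line 5 remove [wtmm,gyow,cpx] add [ycyb] -> 10 lines: nkpke djty jbehi bkg epn ycyb ivx qpjnz hky zdlp
Hunk 2: at line 6 remove [ivx,qpjnz,hky] add [tzhfu,sde] -> 9 lines: nkpke djty jbehi bkg epn ycyb tzhfu sde zdlp
Hunk 3: at line 3 remove [epn] add [aftg,pjce,kidey] -> 11 lines: nkpke djty jbehi bkg aftg pjce kidey ycyb tzhfu sde zdlp
Hunk 4: at line 2 remove [jbehi,bkg,aftg] add [bjpz,jwicl,esyfh] -> 11 lines: nkpke djty bjpz jwicl esyfh pjce kidey ycyb tzhfu sde zdlp
Hunk 5: at line 9 remove [sde] add [gnphd,bcwg,snv] -> 13 lines: nkpke djty bjpz jwicl esyfh pjce kidey ycyb tzhfu gnphd bcwg snv zdlp
Hunk 6: at line 1 remove [djty] add [her] -> 13 lines: nkpke her bjpz jwicl esyfh pjce kidey ycyb tzhfu gnphd bcwg snv zdlp
Hunk 7: at line 3 remove [esyfh,pjce,kidey] add [tpzgz] -> 11 lines: nkpke her bjpz jwicl tpzgz ycyb tzhfu gnphd bcwg snv zdlp
Final line count: 11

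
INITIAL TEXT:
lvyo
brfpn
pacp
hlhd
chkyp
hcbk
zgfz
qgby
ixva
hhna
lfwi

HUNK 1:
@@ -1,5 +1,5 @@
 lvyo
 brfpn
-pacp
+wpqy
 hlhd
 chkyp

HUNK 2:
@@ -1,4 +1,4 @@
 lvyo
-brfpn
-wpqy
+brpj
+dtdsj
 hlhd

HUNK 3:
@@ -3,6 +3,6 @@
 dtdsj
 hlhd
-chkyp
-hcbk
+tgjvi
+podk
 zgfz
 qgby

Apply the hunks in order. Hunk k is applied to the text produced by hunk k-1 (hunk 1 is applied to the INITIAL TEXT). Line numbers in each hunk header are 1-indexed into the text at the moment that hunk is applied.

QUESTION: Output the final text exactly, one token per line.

Answer: lvyo
brpj
dtdsj
hlhd
tgjvi
podk
zgfz
qgby
ixva
hhna
lfwi

Derivation:
Hunk 1: at line 1 remove [pacp] add [wpqy] -> 11 lines: lvyo brfpn wpqy hlhd chkyp hcbk zgfz qgby ixva hhna lfwi
Hunk 2: at line 1 remove [brfpn,wpqy] add [brpj,dtdsj] -> 11 lines: lvyo brpj dtdsj hlhd chkyp hcbk zgfz qgby ixva hhna lfwi
Hunk 3: at line 3 remove [chkyp,hcbk] add [tgjvi,podk] -> 11 lines: lvyo brpj dtdsj hlhd tgjvi podk zgfz qgby ixva hhna lfwi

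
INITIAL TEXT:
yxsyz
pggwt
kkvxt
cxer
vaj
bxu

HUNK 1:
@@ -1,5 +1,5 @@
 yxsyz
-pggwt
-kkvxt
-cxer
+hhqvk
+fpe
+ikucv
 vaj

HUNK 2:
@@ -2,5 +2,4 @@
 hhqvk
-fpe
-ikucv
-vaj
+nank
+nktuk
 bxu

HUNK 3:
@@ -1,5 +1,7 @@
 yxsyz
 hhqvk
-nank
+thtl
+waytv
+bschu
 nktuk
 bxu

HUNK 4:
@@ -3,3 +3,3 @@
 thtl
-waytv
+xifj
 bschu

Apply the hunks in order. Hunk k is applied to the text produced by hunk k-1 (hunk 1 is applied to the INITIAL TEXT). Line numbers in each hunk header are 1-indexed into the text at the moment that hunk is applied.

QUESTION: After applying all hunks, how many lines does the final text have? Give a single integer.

Hunk 1: at line 1 remove [pggwt,kkvxt,cxer] add [hhqvk,fpe,ikucv] -> 6 lines: yxsyz hhqvk fpe ikucv vaj bxu
Hunk 2: at line 2 remove [fpe,ikucv,vaj] add [nank,nktuk] -> 5 lines: yxsyz hhqvk nank nktuk bxu
Hunk 3: at line 1 remove [nank] add [thtl,waytv,bschu] -> 7 lines: yxsyz hhqvk thtl waytv bschu nktuk bxu
Hunk 4: at line 3 remove [waytv] add [xifj] -> 7 lines: yxsyz hhqvk thtl xifj bschu nktuk bxu
Final line count: 7

Answer: 7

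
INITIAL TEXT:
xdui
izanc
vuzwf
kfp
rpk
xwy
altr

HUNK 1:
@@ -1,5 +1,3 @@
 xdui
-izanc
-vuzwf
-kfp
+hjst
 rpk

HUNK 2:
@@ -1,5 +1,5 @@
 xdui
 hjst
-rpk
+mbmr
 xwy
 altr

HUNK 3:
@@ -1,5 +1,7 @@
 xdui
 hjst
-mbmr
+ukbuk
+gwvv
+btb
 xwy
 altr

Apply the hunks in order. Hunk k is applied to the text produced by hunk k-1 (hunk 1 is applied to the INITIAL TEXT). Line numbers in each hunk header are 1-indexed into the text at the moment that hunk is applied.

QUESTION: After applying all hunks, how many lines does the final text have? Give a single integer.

Hunk 1: at line 1 remove [izanc,vuzwf,kfp] add [hjst] -> 5 lines: xdui hjst rpk xwy altr
Hunk 2: at line 1 remove [rpk] add [mbmr] -> 5 lines: xdui hjst mbmr xwy altr
Hunk 3: at line 1 remove [mbmr] add [ukbuk,gwvv,btb] -> 7 lines: xdui hjst ukbuk gwvv btb xwy altr
Final line count: 7

Answer: 7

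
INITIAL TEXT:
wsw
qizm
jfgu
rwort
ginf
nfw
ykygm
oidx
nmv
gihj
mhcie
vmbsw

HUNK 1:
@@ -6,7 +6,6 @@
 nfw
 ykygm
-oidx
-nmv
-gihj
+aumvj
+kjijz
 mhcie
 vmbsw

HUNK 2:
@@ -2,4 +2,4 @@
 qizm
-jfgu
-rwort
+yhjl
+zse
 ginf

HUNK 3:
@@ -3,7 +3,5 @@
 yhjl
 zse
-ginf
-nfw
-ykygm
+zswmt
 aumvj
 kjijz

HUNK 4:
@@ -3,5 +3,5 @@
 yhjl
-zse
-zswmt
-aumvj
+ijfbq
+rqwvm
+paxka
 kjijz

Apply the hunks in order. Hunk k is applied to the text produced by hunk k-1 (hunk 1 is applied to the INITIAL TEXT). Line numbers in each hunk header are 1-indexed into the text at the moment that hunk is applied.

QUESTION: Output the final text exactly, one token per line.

Answer: wsw
qizm
yhjl
ijfbq
rqwvm
paxka
kjijz
mhcie
vmbsw

Derivation:
Hunk 1: at line 6 remove [oidx,nmv,gihj] add [aumvj,kjijz] -> 11 lines: wsw qizm jfgu rwort ginf nfw ykygm aumvj kjijz mhcie vmbsw
Hunk 2: at line 2 remove [jfgu,rwort] add [yhjl,zse] -> 11 lines: wsw qizm yhjl zse ginf nfw ykygm aumvj kjijz mhcie vmbsw
Hunk 3: at line 3 remove [ginf,nfw,ykygm] add [zswmt] -> 9 lines: wsw qizm yhjl zse zswmt aumvj kjijz mhcie vmbsw
Hunk 4: at line 3 remove [zse,zswmt,aumvj] add [ijfbq,rqwvm,paxka] -> 9 lines: wsw qizm yhjl ijfbq rqwvm paxka kjijz mhcie vmbsw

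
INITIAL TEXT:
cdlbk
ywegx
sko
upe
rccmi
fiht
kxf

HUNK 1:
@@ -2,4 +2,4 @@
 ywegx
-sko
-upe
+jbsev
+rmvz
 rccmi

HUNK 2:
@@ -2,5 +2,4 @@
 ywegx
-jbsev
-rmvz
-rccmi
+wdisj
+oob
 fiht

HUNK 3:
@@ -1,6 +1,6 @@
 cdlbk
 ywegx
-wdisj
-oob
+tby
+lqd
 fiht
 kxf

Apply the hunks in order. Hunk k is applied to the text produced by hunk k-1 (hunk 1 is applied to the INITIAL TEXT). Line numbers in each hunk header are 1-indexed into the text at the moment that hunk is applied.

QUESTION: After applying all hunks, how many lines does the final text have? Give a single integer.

Answer: 6

Derivation:
Hunk 1: at line 2 remove [sko,upe] add [jbsev,rmvz] -> 7 lines: cdlbk ywegx jbsev rmvz rccmi fiht kxf
Hunk 2: at line 2 remove [jbsev,rmvz,rccmi] add [wdisj,oob] -> 6 lines: cdlbk ywegx wdisj oob fiht kxf
Hunk 3: at line 1 remove [wdisj,oob] add [tby,lqd] -> 6 lines: cdlbk ywegx tby lqd fiht kxf
Final line count: 6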